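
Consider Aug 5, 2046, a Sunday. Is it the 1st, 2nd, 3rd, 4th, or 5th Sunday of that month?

Day 5 falls in week ⌈5/7⌉ of the month.
Days 1–7 hold the 1st Sunday, 8–14 the 2nd, 15–21 the 3rd, 22–28 the 4th, 29–31 the 5th.
5 is in the range for the 1st.

1st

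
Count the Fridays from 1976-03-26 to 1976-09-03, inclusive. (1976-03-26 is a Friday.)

1976-03-26 is a Friday; the first Friday on or after it is 1976-03-26.
From 1976-03-26 to 1976-09-03: 5 + 30 + 31 + 30 + 31 + 31 + 3 = 161 days (rest of March, April, May, June, July, August, September).
161 ÷ 7 = 23 full weeks with remainder 0, so 23 more Fridays after the first → 24.

24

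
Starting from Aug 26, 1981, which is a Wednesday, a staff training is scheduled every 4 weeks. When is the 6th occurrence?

Jan 13, 1982

The 6th occurrence is 5 intervals after the first: 5 × 28 = 140 days after Aug 26, 1981.
Aug has 31 days — 5 days to the end of Aug leaves 135.
Sep has 30 days (105 left).
Oct has 31 days (74 left).
Nov has 30 days (44 left).
Dec has 31 days (13 left).
13 days into Jan → Jan 13, 1982.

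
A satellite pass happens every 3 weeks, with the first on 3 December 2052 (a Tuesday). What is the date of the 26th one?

12 May 2054

The 26th occurrence is 25 intervals after the first: 25 × 21 = 525 days after 3 December 2052.
December has 31 days — 28 days to the end of December leaves 497.
2053 has 365 days (132 left).
January has 31 days (101 left).
February has 28 days (73 left).
March has 31 days (42 left).
April has 30 days (12 left).
12 days into May → 12 May 2054.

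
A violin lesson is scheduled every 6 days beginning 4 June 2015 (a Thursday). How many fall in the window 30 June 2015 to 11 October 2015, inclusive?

17

Occurrences land 6·i days after 4 June 2015 for i = 0, 1, 2, …
30 June 2015 is 26 days after the start; 26 ÷ 6 = 4 remainder 2; since the remainder is 2, round up to i = 5. First occurrence in the window: #6 on 4 July 2015 (5×6 = 30 days in).
11 October 2015 is 129 days after the start; 129 ÷ 6 = 21 remainder 3. Last occurrence in the window: #22 on 8 October 2015.
Occurrences #6 through #22: 17 in total.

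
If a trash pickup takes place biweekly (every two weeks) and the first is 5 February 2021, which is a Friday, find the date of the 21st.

The 21st occurrence is 20 intervals after the first: 20 × 14 = 280 days after 5 February 2021.
February has 28 days — 23 days to the end of February leaves 257.
March has 31 days (226 left).
April has 30 days (196 left).
May has 31 days (165 left).
June has 30 days (135 left).
July has 31 days (104 left).
August has 31 days (73 left).
September has 30 days (43 left).
October has 31 days (12 left).
12 days into November → 12 November 2021.

12 November 2021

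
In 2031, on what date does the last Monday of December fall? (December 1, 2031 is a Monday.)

December 2031 begins on a Monday, so the first Monday is December 1.
December 2031 has 31 days. Adding weeks: 1, 8, 15, 22, 29 — the last one ≤ 31 is the 29th.

December 29, 2031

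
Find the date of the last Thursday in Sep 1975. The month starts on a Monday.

Sep 25, 1975

Sep 1975 begins on a Monday, so the first Thursday is Sep 4 (3 days later).
Sep 1975 has 30 days. Adding weeks: 4, 11, 18, 25 — the last one ≤ 30 is the 25th.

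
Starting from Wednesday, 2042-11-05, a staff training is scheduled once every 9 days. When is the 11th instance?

The 11th occurrence is 10 intervals after the first: 10 × 9 = 90 days after 2042-11-05.
November has 30 days — 25 days to the end of November leaves 65.
December has 31 days (34 left).
January has 31 days (3 left).
3 days into February → 2043-02-03.

2043-02-03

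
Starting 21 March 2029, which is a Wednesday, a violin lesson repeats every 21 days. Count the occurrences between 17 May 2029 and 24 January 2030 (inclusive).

Occurrences land 21·i days after 21 March 2029 for i = 0, 1, 2, …
17 May 2029 is 57 days after the start; 57 ÷ 21 = 2 remainder 15; since the remainder is 15, round up to i = 3. First occurrence in the window: #4 on 23 May 2029 (3×21 = 63 days in).
24 January 2030 is 309 days after the start; 309 ÷ 21 = 14 remainder 15. Last occurrence in the window: #15 on 9 January 2030.
Occurrences #4 through #15: 12 in total.

12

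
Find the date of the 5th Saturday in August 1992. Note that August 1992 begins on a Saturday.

1992-08-29

August 1992 begins on a Saturday, so the first Saturday is August 1.
The 5th Saturday is 4 weeks later: 1 + 28 = 29.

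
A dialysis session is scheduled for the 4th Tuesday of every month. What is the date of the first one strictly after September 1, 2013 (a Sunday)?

September 24, 2013

September 2013 starts on a Sunday; its first Tuesday is the 3rd, so the 4th Tuesday is the 24th — September 24, 2013.
September 24, 2013 is after September 1, 2013, so that is the next one.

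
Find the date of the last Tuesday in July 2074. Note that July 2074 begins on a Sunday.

July 2074 begins on a Sunday, so the first Tuesday is July 3 (2 days later).
July 2074 has 31 days. Adding weeks: 3, 10, 17, 24, 31 — the last one ≤ 31 is the 31st.

July 31, 2074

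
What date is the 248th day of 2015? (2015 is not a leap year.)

January has 31 days (248 − 31 = 217 remain).
February has 28 days (217 − 28 = 189 remain).
March has 31 days (189 − 31 = 158 remain).
April has 30 days (158 − 30 = 128 remain).
May has 31 days (128 − 31 = 97 remain).
June has 30 days (97 − 30 = 67 remain).
July has 31 days (67 − 31 = 36 remain).
August has 31 days (36 − 31 = 5 remain).
5 into September → September 5.

September 5, 2015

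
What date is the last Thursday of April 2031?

The first Thursday of April 2031 is April 3.
April 2031 has 30 days. Adding weeks: 3, 10, 17, 24 — the last one ≤ 30 is the 24th.

April 24, 2031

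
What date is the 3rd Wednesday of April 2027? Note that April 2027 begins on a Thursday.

21 April 2027

April 2027 begins on a Thursday, so the first Wednesday is April 7 (6 days later).
The 3rd Wednesday is 2 weeks later: 7 + 14 = 21.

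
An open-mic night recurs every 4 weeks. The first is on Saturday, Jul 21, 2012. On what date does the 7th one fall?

Jan 5, 2013

The 7th occurrence is 6 intervals after the first: 6 × 28 = 168 days after Jul 21, 2012.
Jul has 31 days — 10 days to the end of Jul leaves 158.
Aug has 31 days (127 left).
Sep has 30 days (97 left).
Oct has 31 days (66 left).
Nov has 30 days (36 left).
Dec has 31 days (5 left).
5 days into Jan → Jan 5, 2013.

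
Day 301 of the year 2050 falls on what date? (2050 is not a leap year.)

Oct 28, 2050

Jan has 31 days (301 − 31 = 270 remain).
Feb has 28 days (270 − 28 = 242 remain).
Mar has 31 days (242 − 31 = 211 remain).
Apr has 30 days (211 − 30 = 181 remain).
May has 31 days (181 − 31 = 150 remain).
Jun has 30 days (150 − 30 = 120 remain).
Jul has 31 days (120 − 31 = 89 remain).
Aug has 31 days (89 − 31 = 58 remain).
Sep has 30 days (58 − 30 = 28 remain).
28 into Oct → Oct 28.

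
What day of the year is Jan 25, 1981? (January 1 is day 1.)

Plus 25 days into Jan → day 25.

25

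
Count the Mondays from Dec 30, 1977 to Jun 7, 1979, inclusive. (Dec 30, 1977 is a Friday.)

Dec 30, 1977 is a Friday; the first Monday on or after it is Jan 2, 1978 (3 days later).
From Jan 2, 1978 to Jun 7, 1979: 363 + 158 = 521 days (rest of 1978, to Jun 7, 1979 in 1979).
521 ÷ 7 = 74 full weeks with remainder 3, so 74 more Mondays after the first → 75.

75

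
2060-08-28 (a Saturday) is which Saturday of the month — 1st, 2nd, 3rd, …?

4th

Day 28 falls in week ⌈28/7⌉ of the month.
Days 1–7 hold the 1st Saturday, 8–14 the 2nd, 15–21 the 3rd, 22–28 the 4th, 29–31 the 5th.
28 is in the range for the 4th.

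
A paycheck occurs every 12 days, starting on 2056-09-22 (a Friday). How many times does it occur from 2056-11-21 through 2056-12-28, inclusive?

Occurrences land 12·i days after 2056-09-22 for i = 0, 1, 2, …
2056-11-21 is 60 days after the start; 60 ÷ 12 = 5 remainder 0. First occurrence in the window: #6 on 2056-11-21 (5×12 = 60 days in).
2056-12-28 is 97 days after the start; 97 ÷ 12 = 8 remainder 1. Last occurrence in the window: #9 on 2056-12-27.
Occurrences #6 through #9: 4 in total.

4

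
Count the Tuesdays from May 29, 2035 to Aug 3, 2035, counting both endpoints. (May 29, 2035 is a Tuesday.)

May 29, 2035 is a Tuesday; the first Tuesday on or after it is May 29, 2035.
From May 29, 2035 to Aug 3, 2035: 2 + 30 + 31 + 3 = 66 days (rest of May, Jun, Jul, Aug).
66 ÷ 7 = 9 full weeks with remainder 3, so 9 more Tuesdays after the first → 10.

10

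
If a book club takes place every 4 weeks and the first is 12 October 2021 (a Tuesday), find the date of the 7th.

The 7th occurrence is 6 intervals after the first: 6 × 28 = 168 days after 12 October 2021.
October has 31 days — 19 days to the end of October leaves 149.
November has 30 days (119 left).
December has 31 days (88 left).
January has 31 days (57 left).
February has 28 days (29 left).
29 days into March → 29 March 2022.

29 March 2022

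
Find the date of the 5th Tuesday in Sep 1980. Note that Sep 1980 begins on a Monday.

Sep 1980 begins on a Monday, so the first Tuesday is Sep 2 (1 day later).
The 5th Tuesday is 4 weeks later: 2 + 28 = 30.

Sep 30, 1980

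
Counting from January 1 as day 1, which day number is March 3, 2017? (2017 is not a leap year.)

62

Days in months before March: 31 + 28 = 59.
Plus 3 days into March → day 62.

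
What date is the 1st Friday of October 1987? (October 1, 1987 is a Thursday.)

October 1987 begins on a Thursday, so the first Friday is October 2 (1 day later).

2 October 1987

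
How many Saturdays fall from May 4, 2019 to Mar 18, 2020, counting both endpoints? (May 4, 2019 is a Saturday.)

May 4, 2019 is a Saturday; the first Saturday on or after it is May 4, 2019.
From May 4, 2019 to Mar 18, 2020: 27 + 30 + 31 + 31 + 30 + 31 + 30 + 31 + 31 + 29 + 18 = 319 days (rest of May, Jun, Jul, Aug, Sep, Oct, Nov, Dec, Jan, Feb, Mar).
319 ÷ 7 = 45 full weeks with remainder 4, so 45 more Saturdays after the first → 46.

46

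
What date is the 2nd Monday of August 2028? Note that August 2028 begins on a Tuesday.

August 14, 2028

August 2028 begins on a Tuesday, so the first Monday is August 7 (6 days later).
The 2nd Monday is 1 weeks later: 7 + 7 = 14.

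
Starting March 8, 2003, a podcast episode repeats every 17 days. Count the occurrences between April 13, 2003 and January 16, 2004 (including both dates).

Occurrences land 17·i days after March 8, 2003 for i = 0, 1, 2, …
April 13, 2003 is 36 days after the start; 36 ÷ 17 = 2 remainder 2; since the remainder is 2, round up to i = 3. First occurrence in the window: #4 on April 28, 2003 (3×17 = 51 days in).
January 16, 2004 is 314 days after the start; 314 ÷ 17 = 18 remainder 8. Last occurrence in the window: #19 on January 8, 2004.
Occurrences #4 through #19: 16 in total.

16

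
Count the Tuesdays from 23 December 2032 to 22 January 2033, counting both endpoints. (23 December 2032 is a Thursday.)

23 December 2032 is a Thursday; the first Tuesday on or after it is 28 December 2032 (5 days later).
From 28 December 2032 to 22 January 2033: 3 + 22 = 25 days (rest of December, January).
25 ÷ 7 = 3 full weeks with remainder 4, so 3 more Tuesdays after the first → 4.

4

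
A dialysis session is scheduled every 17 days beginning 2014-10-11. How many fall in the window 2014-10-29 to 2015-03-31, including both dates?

9

Occurrences land 17·i days after 2014-10-11 for i = 0, 1, 2, …
2014-10-29 is 18 days after the start; 18 ÷ 17 = 1 remainder 1; since the remainder is 1, round up to i = 2. First occurrence in the window: #3 on 2014-11-14 (2×17 = 34 days in).
2015-03-31 is 171 days after the start; 171 ÷ 17 = 10 remainder 1. Last occurrence in the window: #11 on 2015-03-30.
Occurrences #3 through #11: 9 in total.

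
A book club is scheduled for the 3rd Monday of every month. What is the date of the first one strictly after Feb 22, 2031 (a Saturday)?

Mar 17, 2031

Feb 2031 starts on a Saturday; its first Monday is the 3rd, so the 3rd Monday is the 17th — Feb 17, 2031.
That is not after Feb 22, 2031, so look at Mar 2031.
Mar 2031 starts on a Saturday; its first Monday is the 3rd, so the 3rd Monday is the 17th — Mar 17, 2031.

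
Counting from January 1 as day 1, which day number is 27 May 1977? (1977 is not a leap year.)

147

Days in months before May: 31 + 28 + 31 + 30 = 120.
Plus 27 days into May → day 147.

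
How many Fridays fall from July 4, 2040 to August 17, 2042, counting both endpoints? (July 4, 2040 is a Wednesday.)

111

July 4, 2040 is a Wednesday; the first Friday on or after it is July 6, 2040 (2 days later).
From July 6, 2040 to August 17, 2042: 178 + 365 + 229 = 772 days (rest of 2040, 2041, to August 17, 2042 in 2042).
772 ÷ 7 = 110 full weeks with remainder 2, so 110 more Fridays after the first → 111.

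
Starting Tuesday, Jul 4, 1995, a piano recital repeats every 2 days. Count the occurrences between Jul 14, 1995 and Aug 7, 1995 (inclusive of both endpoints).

13

Occurrences land 2·i days after Jul 4, 1995 for i = 0, 1, 2, …
Jul 14, 1995 is 10 days after the start; 10 ÷ 2 = 5 remainder 0. First occurrence in the window: #6 on Jul 14, 1995 (5×2 = 10 days in).
Aug 7, 1995 is 34 days after the start; 34 ÷ 2 = 17 remainder 0. Last occurrence in the window: #18 on Aug 7, 1995.
Occurrences #6 through #18: 13 in total.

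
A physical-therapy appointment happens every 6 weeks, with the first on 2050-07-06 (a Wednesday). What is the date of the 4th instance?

The 4th occurrence is 3 intervals after the first: 3 × 42 = 126 days after 2050-07-06.
July has 31 days — 25 days to the end of July leaves 101.
August has 31 days (70 left).
September has 30 days (40 left).
October has 31 days (9 left).
9 days into November → 2050-11-09.

2050-11-09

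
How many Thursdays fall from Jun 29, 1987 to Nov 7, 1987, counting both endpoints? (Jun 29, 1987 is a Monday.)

19

Jun 29, 1987 is a Monday; the first Thursday on or after it is Jul 2, 1987 (3 days later).
From Jul 2, 1987 to Nov 7, 1987: 29 + 31 + 30 + 31 + 7 = 128 days (rest of Jul, Aug, Sep, Oct, Nov).
128 ÷ 7 = 18 full weeks with remainder 2, so 18 more Thursdays after the first → 19.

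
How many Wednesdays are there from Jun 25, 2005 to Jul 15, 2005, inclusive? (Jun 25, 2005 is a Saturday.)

3

Jun 25, 2005 is a Saturday; the first Wednesday on or after it is Jun 29, 2005 (4 days later).
From Jun 29, 2005 to Jul 15, 2005: 1 + 15 = 16 days (rest of Jun, Jul).
16 ÷ 7 = 2 full weeks with remainder 2, so 2 more Wednesdays after the first → 3.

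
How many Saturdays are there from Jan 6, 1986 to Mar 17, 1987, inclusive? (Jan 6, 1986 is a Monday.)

Jan 6, 1986 is a Monday; the first Saturday on or after it is Jan 11, 1986 (5 days later).
From Jan 11, 1986 to Mar 17, 1987: 354 + 76 = 430 days (rest of 1986, to Mar 17, 1987 in 1987).
430 ÷ 7 = 61 full weeks with remainder 3, so 61 more Saturdays after the first → 62.

62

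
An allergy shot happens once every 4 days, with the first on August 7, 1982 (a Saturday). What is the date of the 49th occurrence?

February 15, 1983

The 49th occurrence is 48 intervals after the first: 48 × 4 = 192 days after August 7, 1982.
August has 31 days — 24 days to the end of August leaves 168.
September has 30 days (138 left).
October has 31 days (107 left).
November has 30 days (77 left).
December has 31 days (46 left).
January has 31 days (15 left).
15 days into February → February 15, 1983.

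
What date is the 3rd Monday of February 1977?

The first Monday of February 1977 is February 7.
The 3rd Monday is 2 weeks later: 7 + 14 = 21.

1977-02-21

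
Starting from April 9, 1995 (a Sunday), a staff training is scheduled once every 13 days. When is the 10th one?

August 4, 1995

The 10th occurrence is 9 intervals after the first: 9 × 13 = 117 days after April 9, 1995.
April has 30 days — 21 days to the end of April leaves 96.
May has 31 days (65 left).
June has 30 days (35 left).
July has 31 days (4 left).
4 days into August → August 4, 1995.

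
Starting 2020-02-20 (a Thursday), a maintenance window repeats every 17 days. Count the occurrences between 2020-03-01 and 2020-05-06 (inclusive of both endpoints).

4

Occurrences land 17·i days after 2020-02-20 for i = 0, 1, 2, …
2020-03-01 is 10 days after the start; 10 ÷ 17 = 0 remainder 10; since the remainder is 10, round up to i = 1. First occurrence in the window: #2 on 2020-03-08 (1×17 = 17 days in).
2020-05-06 is 76 days after the start; 76 ÷ 17 = 4 remainder 8. Last occurrence in the window: #5 on 2020-04-28.
Occurrences #2 through #5: 4 in total.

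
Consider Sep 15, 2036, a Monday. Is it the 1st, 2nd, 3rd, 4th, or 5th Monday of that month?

Day 15 falls in week ⌈15/7⌉ of the month.
Days 1–7 hold the 1st Monday, 8–14 the 2nd, 15–21 the 3rd, 22–28 the 4th, 29–31 the 5th.
15 is in the range for the 3rd.

3rd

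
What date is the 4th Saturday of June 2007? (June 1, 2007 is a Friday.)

June 2007 begins on a Friday, so the first Saturday is June 2 (1 day later).
The 4th Saturday is 3 weeks later: 2 + 21 = 23.

June 23, 2007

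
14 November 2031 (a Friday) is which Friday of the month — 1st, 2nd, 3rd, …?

2nd

Day 14 falls in week ⌈14/7⌉ of the month.
Days 1–7 hold the 1st Friday, 8–14 the 2nd, 15–21 the 3rd, 22–28 the 4th, 29–31 the 5th.
14 is in the range for the 2nd.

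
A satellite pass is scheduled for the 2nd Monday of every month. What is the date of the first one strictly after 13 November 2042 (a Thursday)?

8 December 2042

November 2042 starts on a Saturday; its first Monday is the 3rd, so the 2nd Monday is the 10th — 10 November 2042.
That is not after 13 November 2042, so look at December 2042.
December 2042 starts on a Monday; its first Monday is the 1st, so the 2nd Monday is the 8th — 8 December 2042.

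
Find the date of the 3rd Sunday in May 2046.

May 2046 begins on a Tuesday, so the first Sunday is May 6 (5 days later).
The 3rd Sunday is 2 weeks later: 6 + 14 = 20.

May 20, 2046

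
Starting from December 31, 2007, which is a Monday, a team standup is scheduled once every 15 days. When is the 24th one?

December 10, 2008

The 24th occurrence is 23 intervals after the first: 23 × 15 = 345 days after December 31, 2007.
December has 31 days — 0 days to the end of December leaves 345.
January has 31 days (314 left).
February has 29 days (285 left).
March has 31 days (254 left).
April has 30 days (224 left).
May has 31 days (193 left).
June has 30 days (163 left).
July has 31 days (132 left).
August has 31 days (101 left).
September has 30 days (71 left).
October has 31 days (40 left).
November has 30 days (10 left).
10 days into December → December 10, 2008.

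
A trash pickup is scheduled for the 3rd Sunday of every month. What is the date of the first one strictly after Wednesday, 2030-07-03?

2030-07-21

July 2030 starts on a Monday; its first Sunday is the 7th, so the 3rd Sunday is the 21st — 2030-07-21.
2030-07-21 is after 2030-07-03, so that is the next one.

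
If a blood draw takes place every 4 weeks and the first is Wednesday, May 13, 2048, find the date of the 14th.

The 14th occurrence is 13 intervals after the first: 13 × 28 = 364 days after May 13, 2048.
May has 31 days — 18 days to the end of May leaves 346.
June has 30 days (316 left).
July has 31 days (285 left).
August has 31 days (254 left).
September has 30 days (224 left).
October has 31 days (193 left).
November has 30 days (163 left).
December has 31 days (132 left).
January has 31 days (101 left).
February has 28 days (73 left).
March has 31 days (42 left).
April has 30 days (12 left).
12 days into May → May 12, 2049.

May 12, 2049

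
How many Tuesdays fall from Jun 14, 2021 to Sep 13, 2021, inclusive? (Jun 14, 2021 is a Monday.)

13

Jun 14, 2021 is a Monday; the first Tuesday on or after it is Jun 15, 2021 (1 day later).
From Jun 15, 2021 to Sep 13, 2021: 15 + 31 + 31 + 13 = 90 days (rest of Jun, Jul, Aug, Sep).
90 ÷ 7 = 12 full weeks with remainder 6, so 12 more Tuesdays after the first → 13.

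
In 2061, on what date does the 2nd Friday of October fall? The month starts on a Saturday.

October 2061 begins on a Saturday, so the first Friday is October 7 (6 days later).
The 2nd Friday is 1 weeks later: 7 + 7 = 14.

October 14, 2061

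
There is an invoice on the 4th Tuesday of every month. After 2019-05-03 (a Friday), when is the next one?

May 2019 starts on a Wednesday; its first Tuesday is the 7th, so the 4th Tuesday is the 28th — 2019-05-28.
2019-05-28 is after 2019-05-03, so that is the next one.

2019-05-28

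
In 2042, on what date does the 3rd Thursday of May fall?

May 2042 begins on a Thursday, so the first Thursday is May 1.
The 3rd Thursday is 2 weeks later: 1 + 14 = 15.

2042-05-15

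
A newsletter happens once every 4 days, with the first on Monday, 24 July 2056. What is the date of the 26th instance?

1 November 2056

The 26th occurrence is 25 intervals after the first: 25 × 4 = 100 days after 24 July 2056.
July has 31 days — 7 days to the end of July leaves 93.
August has 31 days (62 left).
September has 30 days (32 left).
October has 31 days (1 left).
1 day into November → 1 November 2056.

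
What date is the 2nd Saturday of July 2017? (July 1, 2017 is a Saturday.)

July 8, 2017

July 2017 begins on a Saturday, so the first Saturday is July 1.
The 2nd Saturday is 1 weeks later: 1 + 7 = 8.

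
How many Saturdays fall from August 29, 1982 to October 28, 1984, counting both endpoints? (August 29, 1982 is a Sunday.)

August 29, 1982 is a Sunday; the first Saturday on or after it is September 4, 1982 (6 days later).
From September 4, 1982 to October 28, 1984: 118 + 365 + 302 = 785 days (rest of 1982, 1983, to October 28, 1984 in 1984).
785 ÷ 7 = 112 full weeks with remainder 1, so 112 more Saturdays after the first → 113.

113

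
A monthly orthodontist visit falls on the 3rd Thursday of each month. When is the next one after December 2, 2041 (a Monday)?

December 19, 2041

December 2041 starts on a Sunday; its first Thursday is the 5th, so the 3rd Thursday is the 19th — December 19, 2041.
December 19, 2041 is after December 2, 2041, so that is the next one.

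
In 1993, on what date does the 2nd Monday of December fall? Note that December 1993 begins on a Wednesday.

December 1993 begins on a Wednesday, so the first Monday is December 6 (5 days later).
The 2nd Monday is 1 weeks later: 6 + 7 = 13.

December 13, 1993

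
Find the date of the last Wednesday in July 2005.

2005-07-27

The first Wednesday of July 2005 is July 6.
July 2005 has 31 days. Adding weeks: 6, 13, 20, 27 — the last one ≤ 31 is the 27th.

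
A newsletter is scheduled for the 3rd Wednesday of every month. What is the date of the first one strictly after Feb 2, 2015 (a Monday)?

Feb 2015 starts on a Sunday; its first Wednesday is the 4th, so the 3rd Wednesday is the 18th — Feb 18, 2015.
Feb 18, 2015 is after Feb 2, 2015, so that is the next one.

Feb 18, 2015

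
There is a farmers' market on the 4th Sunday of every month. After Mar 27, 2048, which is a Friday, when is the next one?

Mar 2048 starts on a Sunday; its first Sunday is the 1st, so the 4th Sunday is the 22nd — Mar 22, 2048.
That is not after Mar 27, 2048, so look at Apr 2048.
Apr 2048 starts on a Wednesday; its first Sunday is the 5th, so the 4th Sunday is the 26th — Apr 26, 2048.

Apr 26, 2048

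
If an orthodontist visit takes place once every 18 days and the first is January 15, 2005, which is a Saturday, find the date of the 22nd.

The 22nd occurrence is 21 intervals after the first: 21 × 18 = 378 days after January 15, 2005.
January has 31 days — 16 days to the end of January leaves 362.
February has 28 days (334 left).
March has 31 days (303 left).
April has 30 days (273 left).
May has 31 days (242 left).
June has 30 days (212 left).
July has 31 days (181 left).
August has 31 days (150 left).
September has 30 days (120 left).
October has 31 days (89 left).
November has 30 days (59 left).
December has 31 days (28 left).
28 days into January → January 28, 2006.

January 28, 2006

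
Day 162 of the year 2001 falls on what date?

11 June 2001

January has 31 days (162 − 31 = 131 remain).
February has 28 days (131 − 28 = 103 remain).
March has 31 days (103 − 31 = 72 remain).
April has 30 days (72 − 30 = 42 remain).
May has 31 days (42 − 31 = 11 remain).
11 into June → June 11.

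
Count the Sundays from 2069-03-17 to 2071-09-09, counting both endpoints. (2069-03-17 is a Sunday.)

130

2069-03-17 is a Sunday; the first Sunday on or after it is 2069-03-17.
From 2069-03-17 to 2071-09-09: 289 + 365 + 252 = 906 days (rest of 2069, 2070, to 2071-09-09 in 2071).
906 ÷ 7 = 129 full weeks with remainder 3, so 129 more Sundays after the first → 130.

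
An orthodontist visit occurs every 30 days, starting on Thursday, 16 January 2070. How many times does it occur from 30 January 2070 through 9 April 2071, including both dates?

14

Occurrences land 30·i days after 16 January 2070 for i = 0, 1, 2, …
30 January 2070 is 14 days after the start; 14 ÷ 30 = 0 remainder 14; since the remainder is 14, round up to i = 1. First occurrence in the window: #2 on 15 February 2070 (1×30 = 30 days in).
9 April 2071 is 448 days after the start; 448 ÷ 30 = 14 remainder 28. Last occurrence in the window: #15 on 12 March 2071.
Occurrences #2 through #15: 14 in total.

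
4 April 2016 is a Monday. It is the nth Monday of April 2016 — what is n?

Day 4 falls in week ⌈4/7⌉ of the month.
Days 1–7 hold the 1st Monday, 8–14 the 2nd, 15–21 the 3rd, 22–28 the 4th, 29–31 the 5th.
4 is in the range for the 1st.

1st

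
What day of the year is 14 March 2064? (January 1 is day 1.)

74

Days in months before March: 31 + 29 = 60.
Plus 14 days into March → day 74.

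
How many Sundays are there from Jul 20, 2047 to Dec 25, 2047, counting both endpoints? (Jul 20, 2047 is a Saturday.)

Jul 20, 2047 is a Saturday; the first Sunday on or after it is Jul 21, 2047 (1 day later).
From Jul 21, 2047 to Dec 25, 2047: 10 + 31 + 30 + 31 + 30 + 25 = 157 days (rest of Jul, Aug, Sep, Oct, Nov, Dec).
157 ÷ 7 = 22 full weeks with remainder 3, so 22 more Sundays after the first → 23.

23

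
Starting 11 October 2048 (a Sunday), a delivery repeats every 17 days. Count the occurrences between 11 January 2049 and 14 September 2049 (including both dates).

Occurrences land 17·i days after 11 October 2048 for i = 0, 1, 2, …
11 January 2049 is 92 days after the start; 92 ÷ 17 = 5 remainder 7; since the remainder is 7, round up to i = 6. First occurrence in the window: #7 on 21 January 2049 (6×17 = 102 days in).
14 September 2049 is 338 days after the start; 338 ÷ 17 = 19 remainder 15. Last occurrence in the window: #20 on 30 August 2049.
Occurrences #7 through #20: 14 in total.

14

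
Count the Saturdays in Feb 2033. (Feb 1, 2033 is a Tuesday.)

4

Feb 1, 2033 is a Tuesday; the first Saturday on or after it is Feb 5, 2033 (4 days later).
From Feb 5, 2033 to Feb 28, 2033 is 28 − 5 = 23 days.
23 ÷ 7 = 3 full weeks with remainder 2, so 3 more Saturdays after the first → 4.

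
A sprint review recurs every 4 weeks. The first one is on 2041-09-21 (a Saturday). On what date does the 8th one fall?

2042-04-05

The 8th occurrence is 7 intervals after the first: 7 × 28 = 196 days after 2041-09-21.
September has 30 days — 9 days to the end of September leaves 187.
October has 31 days (156 left).
November has 30 days (126 left).
December has 31 days (95 left).
January has 31 days (64 left).
February has 28 days (36 left).
March has 31 days (5 left).
5 days into April → 2042-04-05.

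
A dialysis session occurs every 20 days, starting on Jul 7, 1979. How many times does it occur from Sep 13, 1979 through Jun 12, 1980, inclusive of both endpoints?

Occurrences land 20·i days after Jul 7, 1979 for i = 0, 1, 2, …
Sep 13, 1979 is 68 days after the start; 68 ÷ 20 = 3 remainder 8; since the remainder is 8, round up to i = 4. First occurrence in the window: #5 on Sep 25, 1979 (4×20 = 80 days in).
Jun 12, 1980 is 341 days after the start; 341 ÷ 20 = 17 remainder 1. Last occurrence in the window: #18 on Jun 11, 1980.
Occurrences #5 through #18: 14 in total.

14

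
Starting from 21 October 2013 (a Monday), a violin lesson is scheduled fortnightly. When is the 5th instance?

The 5th occurrence is 4 intervals after the first: 4 × 14 = 56 days after 21 October 2013.
October has 31 days — 10 days to the end of October leaves 46.
November has 30 days (16 left).
16 days into December → 16 December 2013.

16 December 2013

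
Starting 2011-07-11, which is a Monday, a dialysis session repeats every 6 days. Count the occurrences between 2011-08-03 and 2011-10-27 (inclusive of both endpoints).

Occurrences land 6·i days after 2011-07-11 for i = 0, 1, 2, …
2011-08-03 is 23 days after the start; 23 ÷ 6 = 3 remainder 5; since the remainder is 5, round up to i = 4. First occurrence in the window: #5 on 2011-08-04 (4×6 = 24 days in).
2011-10-27 is 108 days after the start; 108 ÷ 6 = 18 remainder 0. Last occurrence in the window: #19 on 2011-10-27.
Occurrences #5 through #19: 15 in total.

15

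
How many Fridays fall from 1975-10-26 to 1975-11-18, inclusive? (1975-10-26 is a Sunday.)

1975-10-26 is a Sunday; the first Friday on or after it is 1975-10-31 (5 days later).
From 1975-10-31 to 1975-11-18: 0 + 18 = 18 days (rest of October, November).
18 ÷ 7 = 2 full weeks with remainder 4, so 2 more Fridays after the first → 3.

3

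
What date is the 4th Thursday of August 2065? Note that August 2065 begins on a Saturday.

August 27, 2065

August 2065 begins on a Saturday, so the first Thursday is August 6 (5 days later).
The 4th Thursday is 3 weeks later: 6 + 21 = 27.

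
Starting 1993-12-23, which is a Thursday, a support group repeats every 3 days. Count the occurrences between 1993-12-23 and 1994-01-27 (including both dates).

12

Occurrences land 3·i days after 1993-12-23 for i = 0, 1, 2, …
The window opens on the start date, so the first occurrence inside is #1 on 1993-12-23.
1994-01-27 is 35 days after the start; 35 ÷ 3 = 11 remainder 2. Last occurrence in the window: #12 on 1994-01-25.
Occurrences #1 through #12: 12 in total.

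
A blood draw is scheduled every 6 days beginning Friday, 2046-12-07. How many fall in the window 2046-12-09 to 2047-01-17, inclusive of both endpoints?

6

Occurrences land 6·i days after 2046-12-07 for i = 0, 1, 2, …
2046-12-09 is 2 days after the start; 2 ÷ 6 = 0 remainder 2; since the remainder is 2, round up to i = 1. First occurrence in the window: #2 on 2046-12-13 (1×6 = 6 days in).
2047-01-17 is 41 days after the start; 41 ÷ 6 = 6 remainder 5. Last occurrence in the window: #7 on 2047-01-12.
Occurrences #2 through #7: 6 in total.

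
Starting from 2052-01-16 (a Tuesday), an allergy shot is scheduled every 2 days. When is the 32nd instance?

2052-03-18

The 32nd occurrence is 31 intervals after the first: 31 × 2 = 62 days after 2052-01-16.
January has 31 days — 15 days to the end of January leaves 47.
February has 29 days (18 left).
18 days into March → 2052-03-18.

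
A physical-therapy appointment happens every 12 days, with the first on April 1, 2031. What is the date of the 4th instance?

May 7, 2031

The 4th occurrence is 3 intervals after the first: 3 × 12 = 36 days after April 1, 2031.
April has 30 days — 29 days to the end of April leaves 7.
7 days into May → May 7, 2031.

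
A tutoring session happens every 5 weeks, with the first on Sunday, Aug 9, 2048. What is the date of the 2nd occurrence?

Sep 13, 2048

The 2nd occurrence is 1 interval after the first: 1 × 35 = 35 days after Aug 9, 2048.
Aug has 31 days — 22 days to the end of Aug leaves 13.
13 days into Sep → Sep 13, 2048.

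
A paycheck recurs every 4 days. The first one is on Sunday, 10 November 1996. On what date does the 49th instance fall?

21 May 1997

The 49th occurrence is 48 intervals after the first: 48 × 4 = 192 days after 10 November 1996.
November has 30 days — 20 days to the end of November leaves 172.
December has 31 days (141 left).
January has 31 days (110 left).
February has 28 days (82 left).
March has 31 days (51 left).
April has 30 days (21 left).
21 days into May → 21 May 1997.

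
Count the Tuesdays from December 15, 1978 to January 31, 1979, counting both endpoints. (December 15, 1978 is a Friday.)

December 15, 1978 is a Friday; the first Tuesday on or after it is December 19, 1978 (4 days later).
From December 19, 1978 to January 31, 1979: 12 + 31 = 43 days (rest of December, January).
43 ÷ 7 = 6 full weeks with remainder 1, so 6 more Tuesdays after the first → 7.

7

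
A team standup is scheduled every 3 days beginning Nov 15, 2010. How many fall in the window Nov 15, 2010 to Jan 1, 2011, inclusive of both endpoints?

Occurrences land 3·i days after Nov 15, 2010 for i = 0, 1, 2, …
The window opens on the start date, so the first occurrence inside is #1 on Nov 15, 2010.
Jan 1, 2011 is 47 days after the start; 47 ÷ 3 = 15 remainder 2. Last occurrence in the window: #16 on Dec 30, 2010.
Occurrences #1 through #16: 16 in total.

16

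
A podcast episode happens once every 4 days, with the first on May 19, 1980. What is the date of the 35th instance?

October 2, 1980

The 35th occurrence is 34 intervals after the first: 34 × 4 = 136 days after May 19, 1980.
May has 31 days — 12 days to the end of May leaves 124.
June has 30 days (94 left).
July has 31 days (63 left).
August has 31 days (32 left).
September has 30 days (2 left).
2 days into October → October 2, 1980.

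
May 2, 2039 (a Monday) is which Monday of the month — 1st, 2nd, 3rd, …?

1st

Day 2 falls in week ⌈2/7⌉ of the month.
Days 1–7 hold the 1st Monday, 8–14 the 2nd, 15–21 the 3rd, 22–28 the 4th, 29–31 the 5th.
2 is in the range for the 1st.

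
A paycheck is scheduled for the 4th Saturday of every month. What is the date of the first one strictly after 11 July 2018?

28 July 2018

July 2018 starts on a Sunday; its first Saturday is the 7th, so the 4th Saturday is the 28th — 28 July 2018.
28 July 2018 is after 11 July 2018, so that is the next one.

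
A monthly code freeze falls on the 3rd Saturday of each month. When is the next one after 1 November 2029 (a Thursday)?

November 2029 starts on a Thursday; its first Saturday is the 3rd, so the 3rd Saturday is the 17th — 17 November 2029.
17 November 2029 is after 1 November 2029, so that is the next one.

17 November 2029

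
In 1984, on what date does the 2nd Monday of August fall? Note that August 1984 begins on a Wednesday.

1984-08-13

August 1984 begins on a Wednesday, so the first Monday is August 6 (5 days later).
The 2nd Monday is 1 weeks later: 6 + 7 = 13.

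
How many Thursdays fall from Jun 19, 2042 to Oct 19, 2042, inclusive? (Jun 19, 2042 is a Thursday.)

Jun 19, 2042 is a Thursday; the first Thursday on or after it is Jun 19, 2042.
From Jun 19, 2042 to Oct 19, 2042: 11 + 31 + 31 + 30 + 19 = 122 days (rest of Jun, Jul, Aug, Sep, Oct).
122 ÷ 7 = 17 full weeks with remainder 3, so 17 more Thursdays after the first → 18.

18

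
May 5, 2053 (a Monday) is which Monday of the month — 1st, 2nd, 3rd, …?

1st

Day 5 falls in week ⌈5/7⌉ of the month.
Days 1–7 hold the 1st Monday, 8–14 the 2nd, 15–21 the 3rd, 22–28 the 4th, 29–31 the 5th.
5 is in the range for the 1st.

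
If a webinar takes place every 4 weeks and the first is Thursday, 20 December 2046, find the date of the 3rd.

14 February 2047

The 3rd occurrence is 2 intervals after the first: 2 × 28 = 56 days after 20 December 2046.
December has 31 days — 11 days to the end of December leaves 45.
January has 31 days (14 left).
14 days into February → 14 February 2047.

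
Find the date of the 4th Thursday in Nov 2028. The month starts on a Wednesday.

Nov 2028 begins on a Wednesday, so the first Thursday is Nov 2 (1 day later).
The 4th Thursday is 3 weeks later: 2 + 21 = 23.

Nov 23, 2028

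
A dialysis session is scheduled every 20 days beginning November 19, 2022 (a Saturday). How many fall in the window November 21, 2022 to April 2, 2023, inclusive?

Occurrences land 20·i days after November 19, 2022 for i = 0, 1, 2, …
November 21, 2022 is 2 days after the start; 2 ÷ 20 = 0 remainder 2; since the remainder is 2, round up to i = 1. First occurrence in the window: #2 on December 9, 2022 (1×20 = 20 days in).
April 2, 2023 is 134 days after the start; 134 ÷ 20 = 6 remainder 14. Last occurrence in the window: #7 on March 19, 2023.
Occurrences #2 through #7: 6 in total.

6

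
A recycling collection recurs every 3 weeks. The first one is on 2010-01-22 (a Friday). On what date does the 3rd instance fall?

The 3rd occurrence is 2 intervals after the first: 2 × 21 = 42 days after 2010-01-22.
January has 31 days — 9 days to the end of January leaves 33.
February has 28 days (5 left).
5 days into March → 2010-03-05.

2010-03-05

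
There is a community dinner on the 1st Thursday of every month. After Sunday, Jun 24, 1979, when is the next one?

Jun 1979 starts on a Friday, so its 1st Thursday is Jun 7, 1979 (6 days in).
That is not after Jun 24, 1979, so look at Jul 1979.
Jul 1979 starts on a Sunday, so its 1st Thursday is Jul 5, 1979 (4 days in).

Jul 5, 1979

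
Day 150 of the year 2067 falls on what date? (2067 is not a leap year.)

January has 31 days (150 − 31 = 119 remain).
February has 28 days (119 − 28 = 91 remain).
March has 31 days (91 − 31 = 60 remain).
April has 30 days (60 − 30 = 30 remain).
30 into May → May 30.

30 May 2067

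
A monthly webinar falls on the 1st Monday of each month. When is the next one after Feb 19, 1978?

Feb 1978 starts on a Wednesday, so its 1st Monday is Feb 6, 1978 (5 days in).
That is not after Feb 19, 1978, so look at Mar 1978.
Mar 1978 starts on a Wednesday, so its 1st Monday is Mar 6, 1978 (5 days in).

Mar 6, 1978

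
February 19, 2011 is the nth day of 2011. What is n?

Days in months before February: 31 = 31.
Plus 19 days into February → day 50.

50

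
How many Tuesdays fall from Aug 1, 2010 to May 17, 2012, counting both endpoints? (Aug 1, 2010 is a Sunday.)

94

Aug 1, 2010 is a Sunday; the first Tuesday on or after it is Aug 3, 2010 (2 days later).
From Aug 3, 2010 to May 17, 2012: 150 + 365 + 138 = 653 days (rest of 2010, 2011, to May 17, 2012 in 2012).
653 ÷ 7 = 93 full weeks with remainder 2, so 93 more Tuesdays after the first → 94.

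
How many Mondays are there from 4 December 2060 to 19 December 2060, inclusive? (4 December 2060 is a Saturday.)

2

4 December 2060 is a Saturday; the first Monday on or after it is 6 December 2060 (2 days later).
From 6 December 2060 to 19 December 2060 is 19 − 6 = 13 days.
13 ÷ 7 = 1 full weeks with remainder 6, so 1 more Mondays after the first → 2.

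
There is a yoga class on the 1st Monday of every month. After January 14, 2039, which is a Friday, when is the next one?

January 2039 starts on a Saturday, so its 1st Monday is January 3, 2039 (2 days in).
That is not after January 14, 2039, so look at February 2039.
February 2039 starts on a Tuesday, so its 1st Monday is February 7, 2039 (6 days in).

February 7, 2039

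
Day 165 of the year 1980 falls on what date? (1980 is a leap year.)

Jan has 31 days (165 − 31 = 134 remain).
Feb has 29 days (134 − 29 = 105 remain).
Mar has 31 days (105 − 31 = 74 remain).
Apr has 30 days (74 − 30 = 44 remain).
May has 31 days (44 − 31 = 13 remain).
13 into Jun → Jun 13.

Jun 13, 1980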